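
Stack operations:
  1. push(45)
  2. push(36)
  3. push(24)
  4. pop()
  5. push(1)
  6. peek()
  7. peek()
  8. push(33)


push(45) -> [45]
push(36) -> [45, 36]
push(24) -> [45, 36, 24]
pop()->24, [45, 36]
push(1) -> [45, 36, 1]
peek()->1
peek()->1
push(33) -> [45, 36, 1, 33]

Final stack: [45, 36, 1, 33]


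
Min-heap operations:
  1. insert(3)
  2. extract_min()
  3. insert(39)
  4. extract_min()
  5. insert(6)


insert(3) -> [3]
extract_min()->3, []
insert(39) -> [39]
extract_min()->39, []
insert(6) -> [6]

Final heap: [6]


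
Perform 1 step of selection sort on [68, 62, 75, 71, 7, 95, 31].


Initial: [68, 62, 75, 71, 7, 95, 31]
Step 1: min=7 at 4
  Swap: [7, 62, 75, 71, 68, 95, 31]

After 1 step: [7, 62, 75, 71, 68, 95, 31]


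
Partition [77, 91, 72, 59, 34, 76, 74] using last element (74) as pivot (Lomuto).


Pivot: 74
  72 <= 74: swap -> [72, 91, 77, 59, 34, 76, 74]
  59 <= 74: swap -> [72, 59, 77, 91, 34, 76, 74]
  34 <= 74: swap -> [72, 59, 34, 91, 77, 76, 74]
Place pivot at 3: [72, 59, 34, 74, 77, 76, 91]

Partitioned: [72, 59, 34, 74, 77, 76, 91]


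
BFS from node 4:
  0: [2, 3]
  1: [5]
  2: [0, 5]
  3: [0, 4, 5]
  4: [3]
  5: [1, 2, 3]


Visit 4, enqueue [3]
Visit 3, enqueue [0, 5]
Visit 0, enqueue [2]
Visit 5, enqueue [1]
Visit 2, enqueue []
Visit 1, enqueue []

BFS order: [4, 3, 0, 5, 2, 1]


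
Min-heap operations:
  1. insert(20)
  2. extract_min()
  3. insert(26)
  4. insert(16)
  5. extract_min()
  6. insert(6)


insert(20) -> [20]
extract_min()->20, []
insert(26) -> [26]
insert(16) -> [16, 26]
extract_min()->16, [26]
insert(6) -> [6, 26]

Final heap: [6, 26]


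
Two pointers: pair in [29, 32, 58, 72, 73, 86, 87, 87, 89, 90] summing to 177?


lo=0(29)+hi=9(90)=119
lo=1(32)+hi=9(90)=122
lo=2(58)+hi=9(90)=148
lo=3(72)+hi=9(90)=162
lo=4(73)+hi=9(90)=163
lo=5(86)+hi=9(90)=176
lo=6(87)+hi=9(90)=177

Yes: 87+90=177


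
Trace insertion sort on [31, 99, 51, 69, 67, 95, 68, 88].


Initial: [31, 99, 51, 69, 67, 95, 68, 88]
Insert 99: [31, 99, 51, 69, 67, 95, 68, 88]
Insert 51: [31, 51, 99, 69, 67, 95, 68, 88]
Insert 69: [31, 51, 69, 99, 67, 95, 68, 88]
Insert 67: [31, 51, 67, 69, 99, 95, 68, 88]
Insert 95: [31, 51, 67, 69, 95, 99, 68, 88]
Insert 68: [31, 51, 67, 68, 69, 95, 99, 88]
Insert 88: [31, 51, 67, 68, 69, 88, 95, 99]

Sorted: [31, 51, 67, 68, 69, 88, 95, 99]


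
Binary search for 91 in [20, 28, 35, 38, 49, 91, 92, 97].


Step 1: lo=0, hi=7, mid=3, val=38
Step 2: lo=4, hi=7, mid=5, val=91

Found at index 5


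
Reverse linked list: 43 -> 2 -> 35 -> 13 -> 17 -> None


Step 1: curr=43, set curr.next=prev(None) | reversed so far: 43
Step 2: curr=2, set curr.next=prev(43) | reversed so far: 2 -> 43
Step 3: curr=35, set curr.next=prev(2) | reversed so far: 35 -> 2 -> 43
Step 4: curr=13, set curr.next=prev(35) | reversed so far: 13 -> 35 -> 2 -> 43
Step 5: curr=17, set curr.next=prev(13) | reversed so far: 17 -> 13 -> 35 -> 2 -> 43

17 -> 13 -> 35 -> 2 -> 43 -> None


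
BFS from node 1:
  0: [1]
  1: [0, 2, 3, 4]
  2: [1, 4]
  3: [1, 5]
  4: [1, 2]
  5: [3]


Visit 1, enqueue [0, 2, 3, 4]
Visit 0, enqueue []
Visit 2, enqueue []
Visit 3, enqueue [5]
Visit 4, enqueue []
Visit 5, enqueue []

BFS order: [1, 0, 2, 3, 4, 5]


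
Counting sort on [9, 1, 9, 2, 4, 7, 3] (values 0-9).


Input: [9, 1, 9, 2, 4, 7, 3]
Counts: [0, 1, 1, 1, 1, 0, 0, 1, 0, 2]

Sorted: [1, 2, 3, 4, 7, 9, 9]


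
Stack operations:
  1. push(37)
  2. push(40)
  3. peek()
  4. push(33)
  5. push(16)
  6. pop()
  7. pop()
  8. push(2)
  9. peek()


push(37) -> [37]
push(40) -> [37, 40]
peek()->40
push(33) -> [37, 40, 33]
push(16) -> [37, 40, 33, 16]
pop()->16, [37, 40, 33]
pop()->33, [37, 40]
push(2) -> [37, 40, 2]
peek()->2

Final stack: [37, 40, 2]


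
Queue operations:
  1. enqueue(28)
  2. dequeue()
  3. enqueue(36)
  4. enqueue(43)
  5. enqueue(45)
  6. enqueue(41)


enqueue(28) -> [28]
dequeue()->28, []
enqueue(36) -> [36]
enqueue(43) -> [36, 43]
enqueue(45) -> [36, 43, 45]
enqueue(41) -> [36, 43, 45, 41]

Final queue: [36, 43, 45, 41]


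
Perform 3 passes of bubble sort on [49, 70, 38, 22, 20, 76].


Initial: [49, 70, 38, 22, 20, 76]
Pass 1: [49, 38, 22, 20, 70, 76] (3 swaps)
Pass 2: [38, 22, 20, 49, 70, 76] (3 swaps)
Pass 3: [22, 20, 38, 49, 70, 76] (2 swaps)

After 3 passes: [22, 20, 38, 49, 70, 76]


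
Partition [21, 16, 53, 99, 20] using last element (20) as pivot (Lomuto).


Pivot: 20
  16 <= 20: swap -> [16, 21, 53, 99, 20]
Place pivot at 1: [16, 20, 53, 99, 21]

Partitioned: [16, 20, 53, 99, 21]


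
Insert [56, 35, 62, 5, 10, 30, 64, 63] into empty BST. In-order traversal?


Insert 56: root
Insert 35: L from 56
Insert 62: R from 56
Insert 5: L from 56 -> L from 35
Insert 10: L from 56 -> L from 35 -> R from 5
Insert 30: L from 56 -> L from 35 -> R from 5 -> R from 10
Insert 64: R from 56 -> R from 62
Insert 63: R from 56 -> R from 62 -> L from 64

In-order: [5, 10, 30, 35, 56, 62, 63, 64]


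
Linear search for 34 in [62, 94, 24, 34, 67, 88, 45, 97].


i=0: 62!=34
i=1: 94!=34
i=2: 24!=34
i=3: 34==34 found!

Found at 3, 4 comps


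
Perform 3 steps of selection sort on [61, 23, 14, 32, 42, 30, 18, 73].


Initial: [61, 23, 14, 32, 42, 30, 18, 73]
Step 1: min=14 at 2
  Swap: [14, 23, 61, 32, 42, 30, 18, 73]
Step 2: min=18 at 6
  Swap: [14, 18, 61, 32, 42, 30, 23, 73]
Step 3: min=23 at 6
  Swap: [14, 18, 23, 32, 42, 30, 61, 73]

After 3 steps: [14, 18, 23, 32, 42, 30, 61, 73]


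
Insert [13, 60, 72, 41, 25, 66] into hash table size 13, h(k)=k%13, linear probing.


Insert 13: h=0 -> slot 0
Insert 60: h=8 -> slot 8
Insert 72: h=7 -> slot 7
Insert 41: h=2 -> slot 2
Insert 25: h=12 -> slot 12
Insert 66: h=1 -> slot 1

Table: [13, 66, 41, None, None, None, None, 72, 60, None, None, None, 25]


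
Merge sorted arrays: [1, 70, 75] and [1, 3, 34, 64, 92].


Take 1 from A
Take 1 from B
Take 3 from B
Take 34 from B
Take 64 from B
Take 70 from A
Take 75 from A

Merged: [1, 1, 3, 34, 64, 70, 75, 92]


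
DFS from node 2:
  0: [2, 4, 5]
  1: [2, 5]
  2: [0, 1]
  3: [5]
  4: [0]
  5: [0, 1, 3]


Visit 2, push [1, 0]
Visit 0, push [5, 4]
Visit 4, push []
Visit 5, push [3, 1]
Visit 1, push []
Visit 3, push []

DFS order: [2, 0, 4, 5, 1, 3]


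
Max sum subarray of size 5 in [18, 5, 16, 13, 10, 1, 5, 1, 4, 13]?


[0:5]: 62
[1:6]: 45
[2:7]: 45
[3:8]: 30
[4:9]: 21
[5:10]: 24

Max: 62 at [0:5]


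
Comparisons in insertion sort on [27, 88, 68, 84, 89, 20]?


Algorithm: insertion sort
Input: [27, 88, 68, 84, 89, 20]
Sorted: [20, 27, 68, 84, 88, 89]

11


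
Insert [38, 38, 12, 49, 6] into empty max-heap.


Insert 38: [38]
Insert 38: [38, 38]
Insert 12: [38, 38, 12]
Insert 49: [49, 38, 12, 38]
Insert 6: [49, 38, 12, 38, 6]

Final heap: [49, 38, 12, 38, 6]


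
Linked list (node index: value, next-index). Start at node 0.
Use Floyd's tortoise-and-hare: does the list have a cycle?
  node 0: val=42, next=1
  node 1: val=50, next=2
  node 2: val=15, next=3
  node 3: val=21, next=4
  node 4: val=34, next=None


Floyd's tortoise (slow, +1) and hare (fast, +2):
  init: slow=0, fast=0
  step 1: slow=1, fast=2
  step 2: slow=2, fast=4
  step 3: fast -> None, no cycle

Cycle: no


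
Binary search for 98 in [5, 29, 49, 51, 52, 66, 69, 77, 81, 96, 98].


Step 1: lo=0, hi=10, mid=5, val=66
Step 2: lo=6, hi=10, mid=8, val=81
Step 3: lo=9, hi=10, mid=9, val=96
Step 4: lo=10, hi=10, mid=10, val=98

Found at index 10


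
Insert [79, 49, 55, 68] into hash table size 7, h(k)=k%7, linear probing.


Insert 79: h=2 -> slot 2
Insert 49: h=0 -> slot 0
Insert 55: h=6 -> slot 6
Insert 68: h=5 -> slot 5

Table: [49, None, 79, None, None, 68, 55]


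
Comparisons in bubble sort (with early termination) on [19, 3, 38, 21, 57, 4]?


Algorithm: bubble sort (with early termination)
Input: [19, 3, 38, 21, 57, 4]
Sorted: [3, 4, 19, 21, 38, 57]

15


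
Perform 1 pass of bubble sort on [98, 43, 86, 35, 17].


Initial: [98, 43, 86, 35, 17]
Pass 1: [43, 86, 35, 17, 98] (4 swaps)

After 1 pass: [43, 86, 35, 17, 98]


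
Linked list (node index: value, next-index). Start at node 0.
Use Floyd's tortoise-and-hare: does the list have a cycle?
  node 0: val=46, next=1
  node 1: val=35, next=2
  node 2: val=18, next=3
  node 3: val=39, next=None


Floyd's tortoise (slow, +1) and hare (fast, +2):
  init: slow=0, fast=0
  step 1: slow=1, fast=2
  step 2: fast 2->3->None, no cycle

Cycle: no


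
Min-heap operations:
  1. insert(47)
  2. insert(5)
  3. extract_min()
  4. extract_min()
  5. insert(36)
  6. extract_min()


insert(47) -> [47]
insert(5) -> [5, 47]
extract_min()->5, [47]
extract_min()->47, []
insert(36) -> [36]
extract_min()->36, []

Final heap: []


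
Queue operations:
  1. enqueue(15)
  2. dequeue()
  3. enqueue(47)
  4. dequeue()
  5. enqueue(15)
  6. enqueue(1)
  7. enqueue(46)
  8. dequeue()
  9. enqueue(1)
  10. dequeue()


enqueue(15) -> [15]
dequeue()->15, []
enqueue(47) -> [47]
dequeue()->47, []
enqueue(15) -> [15]
enqueue(1) -> [15, 1]
enqueue(46) -> [15, 1, 46]
dequeue()->15, [1, 46]
enqueue(1) -> [1, 46, 1]
dequeue()->1, [46, 1]

Final queue: [46, 1]


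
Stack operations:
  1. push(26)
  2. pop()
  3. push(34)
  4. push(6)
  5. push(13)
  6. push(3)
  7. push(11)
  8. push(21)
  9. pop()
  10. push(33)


push(26) -> [26]
pop()->26, []
push(34) -> [34]
push(6) -> [34, 6]
push(13) -> [34, 6, 13]
push(3) -> [34, 6, 13, 3]
push(11) -> [34, 6, 13, 3, 11]
push(21) -> [34, 6, 13, 3, 11, 21]
pop()->21, [34, 6, 13, 3, 11]
push(33) -> [34, 6, 13, 3, 11, 33]

Final stack: [34, 6, 13, 3, 11, 33]


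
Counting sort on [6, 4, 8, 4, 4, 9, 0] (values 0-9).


Input: [6, 4, 8, 4, 4, 9, 0]
Counts: [1, 0, 0, 0, 3, 0, 1, 0, 1, 1]

Sorted: [0, 4, 4, 4, 6, 8, 9]


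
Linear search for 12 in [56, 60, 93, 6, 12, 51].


i=0: 56!=12
i=1: 60!=12
i=2: 93!=12
i=3: 6!=12
i=4: 12==12 found!

Found at 4, 5 comps


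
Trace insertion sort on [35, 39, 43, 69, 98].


Initial: [35, 39, 43, 69, 98]
Insert 39: [35, 39, 43, 69, 98]
Insert 43: [35, 39, 43, 69, 98]
Insert 69: [35, 39, 43, 69, 98]
Insert 98: [35, 39, 43, 69, 98]

Sorted: [35, 39, 43, 69, 98]


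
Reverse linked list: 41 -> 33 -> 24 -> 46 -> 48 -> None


Step 1: curr=41, set curr.next=prev(None) | reversed so far: 41
Step 2: curr=33, set curr.next=prev(41) | reversed so far: 33 -> 41
Step 3: curr=24, set curr.next=prev(33) | reversed so far: 24 -> 33 -> 41
Step 4: curr=46, set curr.next=prev(24) | reversed so far: 46 -> 24 -> 33 -> 41
Step 5: curr=48, set curr.next=prev(46) | reversed so far: 48 -> 46 -> 24 -> 33 -> 41

48 -> 46 -> 24 -> 33 -> 41 -> None


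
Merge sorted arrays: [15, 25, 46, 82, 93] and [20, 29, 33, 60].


Take 15 from A
Take 20 from B
Take 25 from A
Take 29 from B
Take 33 from B
Take 46 from A
Take 60 from B

Merged: [15, 20, 25, 29, 33, 46, 60, 82, 93]


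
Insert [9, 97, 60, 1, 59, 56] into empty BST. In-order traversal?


Insert 9: root
Insert 97: R from 9
Insert 60: R from 9 -> L from 97
Insert 1: L from 9
Insert 59: R from 9 -> L from 97 -> L from 60
Insert 56: R from 9 -> L from 97 -> L from 60 -> L from 59

In-order: [1, 9, 56, 59, 60, 97]


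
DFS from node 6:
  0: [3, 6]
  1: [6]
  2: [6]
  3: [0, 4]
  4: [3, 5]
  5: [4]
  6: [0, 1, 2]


Visit 6, push [2, 1, 0]
Visit 0, push [3]
Visit 3, push [4]
Visit 4, push [5]
Visit 5, push []
Visit 1, push []
Visit 2, push []

DFS order: [6, 0, 3, 4, 5, 1, 2]


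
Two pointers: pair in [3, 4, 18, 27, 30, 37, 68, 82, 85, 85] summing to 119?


lo=0(3)+hi=9(85)=88
lo=1(4)+hi=9(85)=89
lo=2(18)+hi=9(85)=103
lo=3(27)+hi=9(85)=112
lo=4(30)+hi=9(85)=115
lo=5(37)+hi=9(85)=122
lo=5(37)+hi=8(85)=122
lo=5(37)+hi=7(82)=119

Yes: 37+82=119


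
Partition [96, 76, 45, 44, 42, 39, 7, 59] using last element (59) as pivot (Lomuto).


Pivot: 59
  45 <= 59: swap -> [45, 76, 96, 44, 42, 39, 7, 59]
  44 <= 59: swap -> [45, 44, 96, 76, 42, 39, 7, 59]
  42 <= 59: swap -> [45, 44, 42, 76, 96, 39, 7, 59]
  39 <= 59: swap -> [45, 44, 42, 39, 96, 76, 7, 59]
  7 <= 59: swap -> [45, 44, 42, 39, 7, 76, 96, 59]
Place pivot at 5: [45, 44, 42, 39, 7, 59, 96, 76]

Partitioned: [45, 44, 42, 39, 7, 59, 96, 76]


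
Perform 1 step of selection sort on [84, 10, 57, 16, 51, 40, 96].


Initial: [84, 10, 57, 16, 51, 40, 96]
Step 1: min=10 at 1
  Swap: [10, 84, 57, 16, 51, 40, 96]

After 1 step: [10, 84, 57, 16, 51, 40, 96]


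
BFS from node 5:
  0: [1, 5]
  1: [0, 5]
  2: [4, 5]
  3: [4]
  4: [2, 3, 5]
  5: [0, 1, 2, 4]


Visit 5, enqueue [0, 1, 2, 4]
Visit 0, enqueue []
Visit 1, enqueue []
Visit 2, enqueue []
Visit 4, enqueue [3]
Visit 3, enqueue []

BFS order: [5, 0, 1, 2, 4, 3]


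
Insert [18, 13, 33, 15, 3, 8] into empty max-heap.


Insert 18: [18]
Insert 13: [18, 13]
Insert 33: [33, 13, 18]
Insert 15: [33, 15, 18, 13]
Insert 3: [33, 15, 18, 13, 3]
Insert 8: [33, 15, 18, 13, 3, 8]

Final heap: [33, 15, 18, 13, 3, 8]


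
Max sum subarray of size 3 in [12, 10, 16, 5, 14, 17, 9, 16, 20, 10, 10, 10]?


[0:3]: 38
[1:4]: 31
[2:5]: 35
[3:6]: 36
[4:7]: 40
[5:8]: 42
[6:9]: 45
[7:10]: 46
[8:11]: 40
[9:12]: 30

Max: 46 at [7:10]


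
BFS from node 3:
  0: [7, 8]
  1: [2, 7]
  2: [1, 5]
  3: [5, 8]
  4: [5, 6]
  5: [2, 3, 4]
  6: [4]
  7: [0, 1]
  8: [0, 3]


Visit 3, enqueue [5, 8]
Visit 5, enqueue [2, 4]
Visit 8, enqueue [0]
Visit 2, enqueue [1]
Visit 4, enqueue [6]
Visit 0, enqueue [7]
Visit 1, enqueue []
Visit 6, enqueue []
Visit 7, enqueue []

BFS order: [3, 5, 8, 2, 4, 0, 1, 6, 7]


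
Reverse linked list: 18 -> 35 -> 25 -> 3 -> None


Step 1: curr=18, set curr.next=prev(None) | reversed so far: 18
Step 2: curr=35, set curr.next=prev(18) | reversed so far: 35 -> 18
Step 3: curr=25, set curr.next=prev(35) | reversed so far: 25 -> 35 -> 18
Step 4: curr=3, set curr.next=prev(25) | reversed so far: 3 -> 25 -> 35 -> 18

3 -> 25 -> 35 -> 18 -> None


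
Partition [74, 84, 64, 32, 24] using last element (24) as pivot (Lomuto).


Pivot: 24
Place pivot at 0: [24, 84, 64, 32, 74]

Partitioned: [24, 84, 64, 32, 74]


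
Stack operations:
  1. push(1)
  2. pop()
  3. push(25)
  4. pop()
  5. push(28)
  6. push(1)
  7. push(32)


push(1) -> [1]
pop()->1, []
push(25) -> [25]
pop()->25, []
push(28) -> [28]
push(1) -> [28, 1]
push(32) -> [28, 1, 32]

Final stack: [28, 1, 32]


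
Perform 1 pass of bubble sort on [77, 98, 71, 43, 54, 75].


Initial: [77, 98, 71, 43, 54, 75]
Pass 1: [77, 71, 43, 54, 75, 98] (4 swaps)

After 1 pass: [77, 71, 43, 54, 75, 98]


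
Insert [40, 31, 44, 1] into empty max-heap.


Insert 40: [40]
Insert 31: [40, 31]
Insert 44: [44, 31, 40]
Insert 1: [44, 31, 40, 1]

Final heap: [44, 31, 40, 1]


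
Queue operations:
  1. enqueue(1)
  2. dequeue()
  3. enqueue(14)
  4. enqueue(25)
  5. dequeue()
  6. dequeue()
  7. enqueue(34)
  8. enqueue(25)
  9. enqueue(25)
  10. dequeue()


enqueue(1) -> [1]
dequeue()->1, []
enqueue(14) -> [14]
enqueue(25) -> [14, 25]
dequeue()->14, [25]
dequeue()->25, []
enqueue(34) -> [34]
enqueue(25) -> [34, 25]
enqueue(25) -> [34, 25, 25]
dequeue()->34, [25, 25]

Final queue: [25, 25]


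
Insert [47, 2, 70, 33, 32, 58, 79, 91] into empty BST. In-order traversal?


Insert 47: root
Insert 2: L from 47
Insert 70: R from 47
Insert 33: L from 47 -> R from 2
Insert 32: L from 47 -> R from 2 -> L from 33
Insert 58: R from 47 -> L from 70
Insert 79: R from 47 -> R from 70
Insert 91: R from 47 -> R from 70 -> R from 79

In-order: [2, 32, 33, 47, 58, 70, 79, 91]


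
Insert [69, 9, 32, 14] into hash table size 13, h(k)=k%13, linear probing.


Insert 69: h=4 -> slot 4
Insert 9: h=9 -> slot 9
Insert 32: h=6 -> slot 6
Insert 14: h=1 -> slot 1

Table: [None, 14, None, None, 69, None, 32, None, None, 9, None, None, None]


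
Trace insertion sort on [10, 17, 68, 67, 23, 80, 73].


Initial: [10, 17, 68, 67, 23, 80, 73]
Insert 17: [10, 17, 68, 67, 23, 80, 73]
Insert 68: [10, 17, 68, 67, 23, 80, 73]
Insert 67: [10, 17, 67, 68, 23, 80, 73]
Insert 23: [10, 17, 23, 67, 68, 80, 73]
Insert 80: [10, 17, 23, 67, 68, 80, 73]
Insert 73: [10, 17, 23, 67, 68, 73, 80]

Sorted: [10, 17, 23, 67, 68, 73, 80]


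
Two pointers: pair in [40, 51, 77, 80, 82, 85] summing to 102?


lo=0(40)+hi=5(85)=125
lo=0(40)+hi=4(82)=122
lo=0(40)+hi=3(80)=120
lo=0(40)+hi=2(77)=117
lo=0(40)+hi=1(51)=91

No pair found


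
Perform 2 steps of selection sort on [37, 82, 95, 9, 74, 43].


Initial: [37, 82, 95, 9, 74, 43]
Step 1: min=9 at 3
  Swap: [9, 82, 95, 37, 74, 43]
Step 2: min=37 at 3
  Swap: [9, 37, 95, 82, 74, 43]

After 2 steps: [9, 37, 95, 82, 74, 43]


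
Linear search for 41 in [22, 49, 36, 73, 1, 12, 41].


i=0: 22!=41
i=1: 49!=41
i=2: 36!=41
i=3: 73!=41
i=4: 1!=41
i=5: 12!=41
i=6: 41==41 found!

Found at 6, 7 comps


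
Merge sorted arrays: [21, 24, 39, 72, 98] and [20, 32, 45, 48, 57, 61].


Take 20 from B
Take 21 from A
Take 24 from A
Take 32 from B
Take 39 from A
Take 45 from B
Take 48 from B
Take 57 from B
Take 61 from B

Merged: [20, 21, 24, 32, 39, 45, 48, 57, 61, 72, 98]


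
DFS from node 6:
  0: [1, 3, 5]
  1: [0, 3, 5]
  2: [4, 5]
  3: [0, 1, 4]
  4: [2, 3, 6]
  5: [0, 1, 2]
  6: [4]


Visit 6, push [4]
Visit 4, push [3, 2]
Visit 2, push [5]
Visit 5, push [1, 0]
Visit 0, push [3, 1]
Visit 1, push [3]
Visit 3, push []

DFS order: [6, 4, 2, 5, 0, 1, 3]


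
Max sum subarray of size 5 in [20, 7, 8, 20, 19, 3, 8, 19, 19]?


[0:5]: 74
[1:6]: 57
[2:7]: 58
[3:8]: 69
[4:9]: 68

Max: 74 at [0:5]


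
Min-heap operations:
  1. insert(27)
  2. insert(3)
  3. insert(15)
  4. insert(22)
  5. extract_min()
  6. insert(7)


insert(27) -> [27]
insert(3) -> [3, 27]
insert(15) -> [3, 27, 15]
insert(22) -> [3, 22, 15, 27]
extract_min()->3, [15, 22, 27]
insert(7) -> [7, 15, 27, 22]

Final heap: [7, 15, 27, 22]


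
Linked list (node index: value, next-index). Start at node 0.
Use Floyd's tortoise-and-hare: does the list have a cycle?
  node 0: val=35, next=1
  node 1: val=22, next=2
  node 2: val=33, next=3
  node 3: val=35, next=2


Floyd's tortoise (slow, +1) and hare (fast, +2):
  init: slow=0, fast=0
  step 1: slow=1, fast=2
  step 2: slow=2, fast=2
  slow == fast at node 2: cycle detected

Cycle: yes


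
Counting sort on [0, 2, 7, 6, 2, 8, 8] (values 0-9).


Input: [0, 2, 7, 6, 2, 8, 8]
Counts: [1, 0, 2, 0, 0, 0, 1, 1, 2, 0]

Sorted: [0, 2, 2, 6, 7, 8, 8]


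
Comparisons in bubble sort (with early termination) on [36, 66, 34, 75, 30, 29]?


Algorithm: bubble sort (with early termination)
Input: [36, 66, 34, 75, 30, 29]
Sorted: [29, 30, 34, 36, 66, 75]

15


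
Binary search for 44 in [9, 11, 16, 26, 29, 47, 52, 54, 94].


Step 1: lo=0, hi=8, mid=4, val=29
Step 2: lo=5, hi=8, mid=6, val=52
Step 3: lo=5, hi=5, mid=5, val=47

Not found


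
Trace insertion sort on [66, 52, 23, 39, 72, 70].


Initial: [66, 52, 23, 39, 72, 70]
Insert 52: [52, 66, 23, 39, 72, 70]
Insert 23: [23, 52, 66, 39, 72, 70]
Insert 39: [23, 39, 52, 66, 72, 70]
Insert 72: [23, 39, 52, 66, 72, 70]
Insert 70: [23, 39, 52, 66, 70, 72]

Sorted: [23, 39, 52, 66, 70, 72]


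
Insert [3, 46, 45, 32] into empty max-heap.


Insert 3: [3]
Insert 46: [46, 3]
Insert 45: [46, 3, 45]
Insert 32: [46, 32, 45, 3]

Final heap: [46, 32, 45, 3]


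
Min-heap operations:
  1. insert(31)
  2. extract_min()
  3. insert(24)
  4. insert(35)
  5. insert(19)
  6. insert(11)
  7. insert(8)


insert(31) -> [31]
extract_min()->31, []
insert(24) -> [24]
insert(35) -> [24, 35]
insert(19) -> [19, 35, 24]
insert(11) -> [11, 19, 24, 35]
insert(8) -> [8, 11, 24, 35, 19]

Final heap: [8, 11, 24, 35, 19]


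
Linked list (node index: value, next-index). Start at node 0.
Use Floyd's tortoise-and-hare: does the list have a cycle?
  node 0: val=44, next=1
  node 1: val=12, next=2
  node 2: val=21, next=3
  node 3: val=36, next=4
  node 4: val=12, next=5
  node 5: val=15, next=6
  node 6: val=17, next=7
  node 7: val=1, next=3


Floyd's tortoise (slow, +1) and hare (fast, +2):
  init: slow=0, fast=0
  step 1: slow=1, fast=2
  step 2: slow=2, fast=4
  step 3: slow=3, fast=6
  step 4: slow=4, fast=3
  step 5: slow=5, fast=5
  slow == fast at node 5: cycle detected

Cycle: yes


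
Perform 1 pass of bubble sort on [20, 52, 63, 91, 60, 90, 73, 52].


Initial: [20, 52, 63, 91, 60, 90, 73, 52]
Pass 1: [20, 52, 63, 60, 90, 73, 52, 91] (4 swaps)

After 1 pass: [20, 52, 63, 60, 90, 73, 52, 91]


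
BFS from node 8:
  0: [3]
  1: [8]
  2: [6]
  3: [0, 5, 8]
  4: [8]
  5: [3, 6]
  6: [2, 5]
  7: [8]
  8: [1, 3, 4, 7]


Visit 8, enqueue [1, 3, 4, 7]
Visit 1, enqueue []
Visit 3, enqueue [0, 5]
Visit 4, enqueue []
Visit 7, enqueue []
Visit 0, enqueue []
Visit 5, enqueue [6]
Visit 6, enqueue [2]
Visit 2, enqueue []

BFS order: [8, 1, 3, 4, 7, 0, 5, 6, 2]


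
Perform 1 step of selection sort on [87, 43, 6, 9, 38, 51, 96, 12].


Initial: [87, 43, 6, 9, 38, 51, 96, 12]
Step 1: min=6 at 2
  Swap: [6, 43, 87, 9, 38, 51, 96, 12]

After 1 step: [6, 43, 87, 9, 38, 51, 96, 12]


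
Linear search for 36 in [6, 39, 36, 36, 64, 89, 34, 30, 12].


i=0: 6!=36
i=1: 39!=36
i=2: 36==36 found!

Found at 2, 3 comps


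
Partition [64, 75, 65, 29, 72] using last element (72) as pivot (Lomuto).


Pivot: 72
  64 <= 72: advance i (no swap)
  65 <= 72: swap -> [64, 65, 75, 29, 72]
  29 <= 72: swap -> [64, 65, 29, 75, 72]
Place pivot at 3: [64, 65, 29, 72, 75]

Partitioned: [64, 65, 29, 72, 75]


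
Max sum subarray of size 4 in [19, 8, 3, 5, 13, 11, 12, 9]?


[0:4]: 35
[1:5]: 29
[2:6]: 32
[3:7]: 41
[4:8]: 45

Max: 45 at [4:8]


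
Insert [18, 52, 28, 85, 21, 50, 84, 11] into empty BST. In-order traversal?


Insert 18: root
Insert 52: R from 18
Insert 28: R from 18 -> L from 52
Insert 85: R from 18 -> R from 52
Insert 21: R from 18 -> L from 52 -> L from 28
Insert 50: R from 18 -> L from 52 -> R from 28
Insert 84: R from 18 -> R from 52 -> L from 85
Insert 11: L from 18

In-order: [11, 18, 21, 28, 50, 52, 84, 85]


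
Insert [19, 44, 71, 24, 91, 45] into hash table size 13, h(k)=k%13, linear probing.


Insert 19: h=6 -> slot 6
Insert 44: h=5 -> slot 5
Insert 71: h=6, 1 probes -> slot 7
Insert 24: h=11 -> slot 11
Insert 91: h=0 -> slot 0
Insert 45: h=6, 2 probes -> slot 8

Table: [91, None, None, None, None, 44, 19, 71, 45, None, None, 24, None]


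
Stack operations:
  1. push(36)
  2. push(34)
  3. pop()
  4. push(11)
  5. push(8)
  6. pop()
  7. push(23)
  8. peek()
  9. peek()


push(36) -> [36]
push(34) -> [36, 34]
pop()->34, [36]
push(11) -> [36, 11]
push(8) -> [36, 11, 8]
pop()->8, [36, 11]
push(23) -> [36, 11, 23]
peek()->23
peek()->23

Final stack: [36, 11, 23]


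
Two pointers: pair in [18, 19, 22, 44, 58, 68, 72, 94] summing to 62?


lo=0(18)+hi=7(94)=112
lo=0(18)+hi=6(72)=90
lo=0(18)+hi=5(68)=86
lo=0(18)+hi=4(58)=76
lo=0(18)+hi=3(44)=62

Yes: 18+44=62


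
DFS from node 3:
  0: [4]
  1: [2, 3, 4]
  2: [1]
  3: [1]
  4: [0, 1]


Visit 3, push [1]
Visit 1, push [4, 2]
Visit 2, push []
Visit 4, push [0]
Visit 0, push []

DFS order: [3, 1, 2, 4, 0]


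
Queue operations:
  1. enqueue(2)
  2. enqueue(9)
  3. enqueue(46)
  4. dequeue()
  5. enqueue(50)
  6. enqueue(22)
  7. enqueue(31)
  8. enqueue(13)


enqueue(2) -> [2]
enqueue(9) -> [2, 9]
enqueue(46) -> [2, 9, 46]
dequeue()->2, [9, 46]
enqueue(50) -> [9, 46, 50]
enqueue(22) -> [9, 46, 50, 22]
enqueue(31) -> [9, 46, 50, 22, 31]
enqueue(13) -> [9, 46, 50, 22, 31, 13]

Final queue: [9, 46, 50, 22, 31, 13]


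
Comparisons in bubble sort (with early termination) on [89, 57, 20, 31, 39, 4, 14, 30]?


Algorithm: bubble sort (with early termination)
Input: [89, 57, 20, 31, 39, 4, 14, 30]
Sorted: [4, 14, 20, 30, 31, 39, 57, 89]

27


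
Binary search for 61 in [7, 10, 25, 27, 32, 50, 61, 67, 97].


Step 1: lo=0, hi=8, mid=4, val=32
Step 2: lo=5, hi=8, mid=6, val=61

Found at index 6


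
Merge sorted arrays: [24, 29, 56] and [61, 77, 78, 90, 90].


Take 24 from A
Take 29 from A
Take 56 from A

Merged: [24, 29, 56, 61, 77, 78, 90, 90]


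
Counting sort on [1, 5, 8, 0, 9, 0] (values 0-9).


Input: [1, 5, 8, 0, 9, 0]
Counts: [2, 1, 0, 0, 0, 1, 0, 0, 1, 1]

Sorted: [0, 0, 1, 5, 8, 9]


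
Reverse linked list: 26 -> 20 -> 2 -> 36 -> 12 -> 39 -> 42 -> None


Step 1: curr=26, set curr.next=prev(None) | reversed so far: 26
Step 2: curr=20, set curr.next=prev(26) | reversed so far: 20 -> 26
Step 3: curr=2, set curr.next=prev(20) | reversed so far: 2 -> 20 -> 26
Step 4: curr=36, set curr.next=prev(2) | reversed so far: 36 -> 2 -> 20 -> 26
Step 5: curr=12, set curr.next=prev(36) | reversed so far: 12 -> 36 -> 2 -> 20 -> 26
Step 6: curr=39, set curr.next=prev(12) | reversed so far: 39 -> 12 -> 36 -> 2 -> 20 -> 26
Step 7: curr=42, set curr.next=prev(39) | reversed so far: 42 -> 39 -> 12 -> 36 -> 2 -> 20 -> 26

42 -> 39 -> 12 -> 36 -> 2 -> 20 -> 26 -> None


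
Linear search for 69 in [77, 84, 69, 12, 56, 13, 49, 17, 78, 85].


i=0: 77!=69
i=1: 84!=69
i=2: 69==69 found!

Found at 2, 3 comps


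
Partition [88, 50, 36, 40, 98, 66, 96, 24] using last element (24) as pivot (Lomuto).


Pivot: 24
Place pivot at 0: [24, 50, 36, 40, 98, 66, 96, 88]

Partitioned: [24, 50, 36, 40, 98, 66, 96, 88]


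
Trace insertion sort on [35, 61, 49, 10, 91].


Initial: [35, 61, 49, 10, 91]
Insert 61: [35, 61, 49, 10, 91]
Insert 49: [35, 49, 61, 10, 91]
Insert 10: [10, 35, 49, 61, 91]
Insert 91: [10, 35, 49, 61, 91]

Sorted: [10, 35, 49, 61, 91]


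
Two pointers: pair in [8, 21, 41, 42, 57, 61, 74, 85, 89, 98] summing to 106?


lo=0(8)+hi=9(98)=106

Yes: 8+98=106


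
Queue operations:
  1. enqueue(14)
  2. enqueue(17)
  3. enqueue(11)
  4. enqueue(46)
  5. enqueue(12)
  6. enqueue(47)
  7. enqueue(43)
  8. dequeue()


enqueue(14) -> [14]
enqueue(17) -> [14, 17]
enqueue(11) -> [14, 17, 11]
enqueue(46) -> [14, 17, 11, 46]
enqueue(12) -> [14, 17, 11, 46, 12]
enqueue(47) -> [14, 17, 11, 46, 12, 47]
enqueue(43) -> [14, 17, 11, 46, 12, 47, 43]
dequeue()->14, [17, 11, 46, 12, 47, 43]

Final queue: [17, 11, 46, 12, 47, 43]


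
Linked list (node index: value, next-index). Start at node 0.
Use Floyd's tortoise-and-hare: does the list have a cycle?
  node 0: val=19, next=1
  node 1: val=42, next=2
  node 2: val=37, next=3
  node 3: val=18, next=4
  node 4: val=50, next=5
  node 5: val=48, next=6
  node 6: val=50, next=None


Floyd's tortoise (slow, +1) and hare (fast, +2):
  init: slow=0, fast=0
  step 1: slow=1, fast=2
  step 2: slow=2, fast=4
  step 3: slow=3, fast=6
  step 4: fast -> None, no cycle

Cycle: no


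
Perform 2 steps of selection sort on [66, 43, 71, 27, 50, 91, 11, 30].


Initial: [66, 43, 71, 27, 50, 91, 11, 30]
Step 1: min=11 at 6
  Swap: [11, 43, 71, 27, 50, 91, 66, 30]
Step 2: min=27 at 3
  Swap: [11, 27, 71, 43, 50, 91, 66, 30]

After 2 steps: [11, 27, 71, 43, 50, 91, 66, 30]


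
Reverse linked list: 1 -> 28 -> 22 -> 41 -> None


Step 1: curr=1, set curr.next=prev(None) | reversed so far: 1
Step 2: curr=28, set curr.next=prev(1) | reversed so far: 28 -> 1
Step 3: curr=22, set curr.next=prev(28) | reversed so far: 22 -> 28 -> 1
Step 4: curr=41, set curr.next=prev(22) | reversed so far: 41 -> 22 -> 28 -> 1

41 -> 22 -> 28 -> 1 -> None


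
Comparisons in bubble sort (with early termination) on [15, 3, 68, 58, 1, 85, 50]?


Algorithm: bubble sort (with early termination)
Input: [15, 3, 68, 58, 1, 85, 50]
Sorted: [1, 3, 15, 50, 58, 68, 85]

20


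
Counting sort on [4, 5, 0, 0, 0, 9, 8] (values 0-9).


Input: [4, 5, 0, 0, 0, 9, 8]
Counts: [3, 0, 0, 0, 1, 1, 0, 0, 1, 1]

Sorted: [0, 0, 0, 4, 5, 8, 9]


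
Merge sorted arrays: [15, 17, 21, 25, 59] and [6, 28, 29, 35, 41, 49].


Take 6 from B
Take 15 from A
Take 17 from A
Take 21 from A
Take 25 from A
Take 28 from B
Take 29 from B
Take 35 from B
Take 41 from B
Take 49 from B

Merged: [6, 15, 17, 21, 25, 28, 29, 35, 41, 49, 59]


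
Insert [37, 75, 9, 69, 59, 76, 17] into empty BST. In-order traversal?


Insert 37: root
Insert 75: R from 37
Insert 9: L from 37
Insert 69: R from 37 -> L from 75
Insert 59: R from 37 -> L from 75 -> L from 69
Insert 76: R from 37 -> R from 75
Insert 17: L from 37 -> R from 9

In-order: [9, 17, 37, 59, 69, 75, 76]


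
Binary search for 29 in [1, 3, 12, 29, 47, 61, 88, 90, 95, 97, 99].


Step 1: lo=0, hi=10, mid=5, val=61
Step 2: lo=0, hi=4, mid=2, val=12
Step 3: lo=3, hi=4, mid=3, val=29

Found at index 3


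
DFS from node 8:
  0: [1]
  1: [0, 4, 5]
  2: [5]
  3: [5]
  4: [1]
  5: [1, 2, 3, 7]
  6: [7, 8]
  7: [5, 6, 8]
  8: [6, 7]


Visit 8, push [7, 6]
Visit 6, push [7]
Visit 7, push [5]
Visit 5, push [3, 2, 1]
Visit 1, push [4, 0]
Visit 0, push []
Visit 4, push []
Visit 2, push []
Visit 3, push []

DFS order: [8, 6, 7, 5, 1, 0, 4, 2, 3]


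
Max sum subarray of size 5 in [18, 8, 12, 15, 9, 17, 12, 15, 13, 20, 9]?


[0:5]: 62
[1:6]: 61
[2:7]: 65
[3:8]: 68
[4:9]: 66
[5:10]: 77
[6:11]: 69

Max: 77 at [5:10]


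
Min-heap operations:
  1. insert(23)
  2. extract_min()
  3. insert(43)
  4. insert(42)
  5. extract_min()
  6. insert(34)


insert(23) -> [23]
extract_min()->23, []
insert(43) -> [43]
insert(42) -> [42, 43]
extract_min()->42, [43]
insert(34) -> [34, 43]

Final heap: [34, 43]


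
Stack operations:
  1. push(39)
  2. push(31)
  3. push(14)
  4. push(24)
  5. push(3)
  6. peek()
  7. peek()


push(39) -> [39]
push(31) -> [39, 31]
push(14) -> [39, 31, 14]
push(24) -> [39, 31, 14, 24]
push(3) -> [39, 31, 14, 24, 3]
peek()->3
peek()->3

Final stack: [39, 31, 14, 24, 3]


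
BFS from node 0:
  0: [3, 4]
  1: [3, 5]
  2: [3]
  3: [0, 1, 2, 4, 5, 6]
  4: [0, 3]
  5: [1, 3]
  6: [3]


Visit 0, enqueue [3, 4]
Visit 3, enqueue [1, 2, 5, 6]
Visit 4, enqueue []
Visit 1, enqueue []
Visit 2, enqueue []
Visit 5, enqueue []
Visit 6, enqueue []

BFS order: [0, 3, 4, 1, 2, 5, 6]


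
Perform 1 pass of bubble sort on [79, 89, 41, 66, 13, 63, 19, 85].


Initial: [79, 89, 41, 66, 13, 63, 19, 85]
Pass 1: [79, 41, 66, 13, 63, 19, 85, 89] (6 swaps)

After 1 pass: [79, 41, 66, 13, 63, 19, 85, 89]


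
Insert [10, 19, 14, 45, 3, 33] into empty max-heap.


Insert 10: [10]
Insert 19: [19, 10]
Insert 14: [19, 10, 14]
Insert 45: [45, 19, 14, 10]
Insert 3: [45, 19, 14, 10, 3]
Insert 33: [45, 19, 33, 10, 3, 14]

Final heap: [45, 19, 33, 10, 3, 14]


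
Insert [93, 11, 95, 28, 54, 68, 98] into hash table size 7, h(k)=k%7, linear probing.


Insert 93: h=2 -> slot 2
Insert 11: h=4 -> slot 4
Insert 95: h=4, 1 probes -> slot 5
Insert 28: h=0 -> slot 0
Insert 54: h=5, 1 probes -> slot 6
Insert 68: h=5, 3 probes -> slot 1
Insert 98: h=0, 3 probes -> slot 3

Table: [28, 68, 93, 98, 11, 95, 54]


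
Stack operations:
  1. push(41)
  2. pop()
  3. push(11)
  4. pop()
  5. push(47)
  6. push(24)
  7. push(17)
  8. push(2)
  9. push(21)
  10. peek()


push(41) -> [41]
pop()->41, []
push(11) -> [11]
pop()->11, []
push(47) -> [47]
push(24) -> [47, 24]
push(17) -> [47, 24, 17]
push(2) -> [47, 24, 17, 2]
push(21) -> [47, 24, 17, 2, 21]
peek()->21

Final stack: [47, 24, 17, 2, 21]


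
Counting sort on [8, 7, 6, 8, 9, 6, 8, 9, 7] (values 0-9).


Input: [8, 7, 6, 8, 9, 6, 8, 9, 7]
Counts: [0, 0, 0, 0, 0, 0, 2, 2, 3, 2]

Sorted: [6, 6, 7, 7, 8, 8, 8, 9, 9]


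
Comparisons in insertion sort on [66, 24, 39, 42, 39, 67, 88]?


Algorithm: insertion sort
Input: [66, 24, 39, 42, 39, 67, 88]
Sorted: [24, 39, 39, 42, 66, 67, 88]

10


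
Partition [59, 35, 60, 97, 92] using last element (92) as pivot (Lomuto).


Pivot: 92
  59 <= 92: advance i (no swap)
  35 <= 92: advance i (no swap)
  60 <= 92: advance i (no swap)
Place pivot at 3: [59, 35, 60, 92, 97]

Partitioned: [59, 35, 60, 92, 97]


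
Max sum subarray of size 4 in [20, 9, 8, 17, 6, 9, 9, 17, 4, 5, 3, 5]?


[0:4]: 54
[1:5]: 40
[2:6]: 40
[3:7]: 41
[4:8]: 41
[5:9]: 39
[6:10]: 35
[7:11]: 29
[8:12]: 17

Max: 54 at [0:4]


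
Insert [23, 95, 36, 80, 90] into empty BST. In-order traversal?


Insert 23: root
Insert 95: R from 23
Insert 36: R from 23 -> L from 95
Insert 80: R from 23 -> L from 95 -> R from 36
Insert 90: R from 23 -> L from 95 -> R from 36 -> R from 80

In-order: [23, 36, 80, 90, 95]


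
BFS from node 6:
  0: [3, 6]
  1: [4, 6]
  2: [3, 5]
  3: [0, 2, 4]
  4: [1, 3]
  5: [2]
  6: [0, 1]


Visit 6, enqueue [0, 1]
Visit 0, enqueue [3]
Visit 1, enqueue [4]
Visit 3, enqueue [2]
Visit 4, enqueue []
Visit 2, enqueue [5]
Visit 5, enqueue []

BFS order: [6, 0, 1, 3, 4, 2, 5]


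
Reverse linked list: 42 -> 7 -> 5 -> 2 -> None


Step 1: curr=42, set curr.next=prev(None) | reversed so far: 42
Step 2: curr=7, set curr.next=prev(42) | reversed so far: 7 -> 42
Step 3: curr=5, set curr.next=prev(7) | reversed so far: 5 -> 7 -> 42
Step 4: curr=2, set curr.next=prev(5) | reversed so far: 2 -> 5 -> 7 -> 42

2 -> 5 -> 7 -> 42 -> None


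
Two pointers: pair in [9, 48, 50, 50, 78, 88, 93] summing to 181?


lo=0(9)+hi=6(93)=102
lo=1(48)+hi=6(93)=141
lo=2(50)+hi=6(93)=143
lo=3(50)+hi=6(93)=143
lo=4(78)+hi=6(93)=171
lo=5(88)+hi=6(93)=181

Yes: 88+93=181


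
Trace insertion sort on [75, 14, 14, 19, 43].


Initial: [75, 14, 14, 19, 43]
Insert 14: [14, 75, 14, 19, 43]
Insert 14: [14, 14, 75, 19, 43]
Insert 19: [14, 14, 19, 75, 43]
Insert 43: [14, 14, 19, 43, 75]

Sorted: [14, 14, 19, 43, 75]


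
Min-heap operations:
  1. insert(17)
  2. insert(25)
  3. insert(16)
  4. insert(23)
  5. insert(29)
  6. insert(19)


insert(17) -> [17]
insert(25) -> [17, 25]
insert(16) -> [16, 25, 17]
insert(23) -> [16, 23, 17, 25]
insert(29) -> [16, 23, 17, 25, 29]
insert(19) -> [16, 23, 17, 25, 29, 19]

Final heap: [16, 23, 17, 25, 29, 19]


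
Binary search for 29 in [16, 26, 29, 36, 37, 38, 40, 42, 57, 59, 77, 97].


Step 1: lo=0, hi=11, mid=5, val=38
Step 2: lo=0, hi=4, mid=2, val=29

Found at index 2


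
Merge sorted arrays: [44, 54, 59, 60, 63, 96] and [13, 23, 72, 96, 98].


Take 13 from B
Take 23 from B
Take 44 from A
Take 54 from A
Take 59 from A
Take 60 from A
Take 63 from A
Take 72 from B
Take 96 from A

Merged: [13, 23, 44, 54, 59, 60, 63, 72, 96, 96, 98]


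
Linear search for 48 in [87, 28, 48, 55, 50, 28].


i=0: 87!=48
i=1: 28!=48
i=2: 48==48 found!

Found at 2, 3 comps


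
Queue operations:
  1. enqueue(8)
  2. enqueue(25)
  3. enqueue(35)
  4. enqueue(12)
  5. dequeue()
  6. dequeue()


enqueue(8) -> [8]
enqueue(25) -> [8, 25]
enqueue(35) -> [8, 25, 35]
enqueue(12) -> [8, 25, 35, 12]
dequeue()->8, [25, 35, 12]
dequeue()->25, [35, 12]

Final queue: [35, 12]


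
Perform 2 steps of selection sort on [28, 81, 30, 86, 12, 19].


Initial: [28, 81, 30, 86, 12, 19]
Step 1: min=12 at 4
  Swap: [12, 81, 30, 86, 28, 19]
Step 2: min=19 at 5
  Swap: [12, 19, 30, 86, 28, 81]

After 2 steps: [12, 19, 30, 86, 28, 81]


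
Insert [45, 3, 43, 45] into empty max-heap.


Insert 45: [45]
Insert 3: [45, 3]
Insert 43: [45, 3, 43]
Insert 45: [45, 45, 43, 3]

Final heap: [45, 45, 43, 3]


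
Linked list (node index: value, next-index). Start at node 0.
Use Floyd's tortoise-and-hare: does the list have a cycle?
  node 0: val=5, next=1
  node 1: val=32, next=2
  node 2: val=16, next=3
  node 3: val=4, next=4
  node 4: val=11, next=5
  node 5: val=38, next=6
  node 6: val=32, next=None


Floyd's tortoise (slow, +1) and hare (fast, +2):
  init: slow=0, fast=0
  step 1: slow=1, fast=2
  step 2: slow=2, fast=4
  step 3: slow=3, fast=6
  step 4: fast -> None, no cycle

Cycle: no


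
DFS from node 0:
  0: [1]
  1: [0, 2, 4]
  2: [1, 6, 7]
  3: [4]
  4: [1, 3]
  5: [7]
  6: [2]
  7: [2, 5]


Visit 0, push [1]
Visit 1, push [4, 2]
Visit 2, push [7, 6]
Visit 6, push []
Visit 7, push [5]
Visit 5, push []
Visit 4, push [3]
Visit 3, push []

DFS order: [0, 1, 2, 6, 7, 5, 4, 3]


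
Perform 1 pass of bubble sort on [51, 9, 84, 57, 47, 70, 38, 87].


Initial: [51, 9, 84, 57, 47, 70, 38, 87]
Pass 1: [9, 51, 57, 47, 70, 38, 84, 87] (5 swaps)

After 1 pass: [9, 51, 57, 47, 70, 38, 84, 87]


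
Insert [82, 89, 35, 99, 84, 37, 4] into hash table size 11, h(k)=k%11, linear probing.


Insert 82: h=5 -> slot 5
Insert 89: h=1 -> slot 1
Insert 35: h=2 -> slot 2
Insert 99: h=0 -> slot 0
Insert 84: h=7 -> slot 7
Insert 37: h=4 -> slot 4
Insert 4: h=4, 2 probes -> slot 6

Table: [99, 89, 35, None, 37, 82, 4, 84, None, None, None]


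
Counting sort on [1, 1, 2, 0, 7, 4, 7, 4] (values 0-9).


Input: [1, 1, 2, 0, 7, 4, 7, 4]
Counts: [1, 2, 1, 0, 2, 0, 0, 2, 0, 0]

Sorted: [0, 1, 1, 2, 4, 4, 7, 7]


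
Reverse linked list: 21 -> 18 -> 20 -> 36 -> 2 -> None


Step 1: curr=21, set curr.next=prev(None) | reversed so far: 21
Step 2: curr=18, set curr.next=prev(21) | reversed so far: 18 -> 21
Step 3: curr=20, set curr.next=prev(18) | reversed so far: 20 -> 18 -> 21
Step 4: curr=36, set curr.next=prev(20) | reversed so far: 36 -> 20 -> 18 -> 21
Step 5: curr=2, set curr.next=prev(36) | reversed so far: 2 -> 36 -> 20 -> 18 -> 21

2 -> 36 -> 20 -> 18 -> 21 -> None


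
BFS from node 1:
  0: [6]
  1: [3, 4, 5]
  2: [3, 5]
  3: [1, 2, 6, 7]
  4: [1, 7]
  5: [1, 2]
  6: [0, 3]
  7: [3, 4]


Visit 1, enqueue [3, 4, 5]
Visit 3, enqueue [2, 6, 7]
Visit 4, enqueue []
Visit 5, enqueue []
Visit 2, enqueue []
Visit 6, enqueue [0]
Visit 7, enqueue []
Visit 0, enqueue []

BFS order: [1, 3, 4, 5, 2, 6, 7, 0]


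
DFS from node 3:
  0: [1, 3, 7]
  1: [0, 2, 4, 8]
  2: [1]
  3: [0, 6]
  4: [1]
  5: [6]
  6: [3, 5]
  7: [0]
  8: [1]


Visit 3, push [6, 0]
Visit 0, push [7, 1]
Visit 1, push [8, 4, 2]
Visit 2, push []
Visit 4, push []
Visit 8, push []
Visit 7, push []
Visit 6, push [5]
Visit 5, push []

DFS order: [3, 0, 1, 2, 4, 8, 7, 6, 5]


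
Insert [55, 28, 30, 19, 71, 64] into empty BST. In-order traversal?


Insert 55: root
Insert 28: L from 55
Insert 30: L from 55 -> R from 28
Insert 19: L from 55 -> L from 28
Insert 71: R from 55
Insert 64: R from 55 -> L from 71

In-order: [19, 28, 30, 55, 64, 71]


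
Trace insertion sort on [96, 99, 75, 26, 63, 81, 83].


Initial: [96, 99, 75, 26, 63, 81, 83]
Insert 99: [96, 99, 75, 26, 63, 81, 83]
Insert 75: [75, 96, 99, 26, 63, 81, 83]
Insert 26: [26, 75, 96, 99, 63, 81, 83]
Insert 63: [26, 63, 75, 96, 99, 81, 83]
Insert 81: [26, 63, 75, 81, 96, 99, 83]
Insert 83: [26, 63, 75, 81, 83, 96, 99]

Sorted: [26, 63, 75, 81, 83, 96, 99]


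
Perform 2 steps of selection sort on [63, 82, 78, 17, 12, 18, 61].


Initial: [63, 82, 78, 17, 12, 18, 61]
Step 1: min=12 at 4
  Swap: [12, 82, 78, 17, 63, 18, 61]
Step 2: min=17 at 3
  Swap: [12, 17, 78, 82, 63, 18, 61]

After 2 steps: [12, 17, 78, 82, 63, 18, 61]


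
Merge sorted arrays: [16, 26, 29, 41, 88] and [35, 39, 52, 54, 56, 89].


Take 16 from A
Take 26 from A
Take 29 from A
Take 35 from B
Take 39 from B
Take 41 from A
Take 52 from B
Take 54 from B
Take 56 from B
Take 88 from A

Merged: [16, 26, 29, 35, 39, 41, 52, 54, 56, 88, 89]


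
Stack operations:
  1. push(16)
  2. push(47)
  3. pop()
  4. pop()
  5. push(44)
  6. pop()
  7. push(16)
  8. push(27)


push(16) -> [16]
push(47) -> [16, 47]
pop()->47, [16]
pop()->16, []
push(44) -> [44]
pop()->44, []
push(16) -> [16]
push(27) -> [16, 27]

Final stack: [16, 27]


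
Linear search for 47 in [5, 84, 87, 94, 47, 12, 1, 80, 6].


i=0: 5!=47
i=1: 84!=47
i=2: 87!=47
i=3: 94!=47
i=4: 47==47 found!

Found at 4, 5 comps


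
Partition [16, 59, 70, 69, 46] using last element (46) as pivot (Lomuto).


Pivot: 46
  16 <= 46: advance i (no swap)
Place pivot at 1: [16, 46, 70, 69, 59]

Partitioned: [16, 46, 70, 69, 59]


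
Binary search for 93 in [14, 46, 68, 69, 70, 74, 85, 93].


Step 1: lo=0, hi=7, mid=3, val=69
Step 2: lo=4, hi=7, mid=5, val=74
Step 3: lo=6, hi=7, mid=6, val=85
Step 4: lo=7, hi=7, mid=7, val=93

Found at index 7


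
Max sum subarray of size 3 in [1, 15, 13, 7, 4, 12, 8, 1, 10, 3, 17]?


[0:3]: 29
[1:4]: 35
[2:5]: 24
[3:6]: 23
[4:7]: 24
[5:8]: 21
[6:9]: 19
[7:10]: 14
[8:11]: 30

Max: 35 at [1:4]
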